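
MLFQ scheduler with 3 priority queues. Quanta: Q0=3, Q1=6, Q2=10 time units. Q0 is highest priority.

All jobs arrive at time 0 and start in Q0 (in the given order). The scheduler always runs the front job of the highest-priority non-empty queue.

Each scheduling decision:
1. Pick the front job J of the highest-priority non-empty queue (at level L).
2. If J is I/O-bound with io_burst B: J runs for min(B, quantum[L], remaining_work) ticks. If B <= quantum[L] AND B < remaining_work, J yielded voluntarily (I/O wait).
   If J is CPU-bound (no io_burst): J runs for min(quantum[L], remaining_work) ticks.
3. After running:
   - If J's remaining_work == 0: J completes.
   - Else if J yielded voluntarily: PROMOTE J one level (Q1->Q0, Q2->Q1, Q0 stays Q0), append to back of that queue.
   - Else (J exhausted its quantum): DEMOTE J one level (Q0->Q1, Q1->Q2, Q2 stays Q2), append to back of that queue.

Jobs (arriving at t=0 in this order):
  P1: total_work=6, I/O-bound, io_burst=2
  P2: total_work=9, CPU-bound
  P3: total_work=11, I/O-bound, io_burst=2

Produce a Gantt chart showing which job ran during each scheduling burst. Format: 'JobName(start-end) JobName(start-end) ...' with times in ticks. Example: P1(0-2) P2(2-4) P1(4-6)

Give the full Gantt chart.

Answer: P1(0-2) P2(2-5) P3(5-7) P1(7-9) P3(9-11) P1(11-13) P3(13-15) P3(15-17) P3(17-19) P3(19-20) P2(20-26)

Derivation:
t=0-2: P1@Q0 runs 2, rem=4, I/O yield, promote→Q0. Q0=[P2,P3,P1] Q1=[] Q2=[]
t=2-5: P2@Q0 runs 3, rem=6, quantum used, demote→Q1. Q0=[P3,P1] Q1=[P2] Q2=[]
t=5-7: P3@Q0 runs 2, rem=9, I/O yield, promote→Q0. Q0=[P1,P3] Q1=[P2] Q2=[]
t=7-9: P1@Q0 runs 2, rem=2, I/O yield, promote→Q0. Q0=[P3,P1] Q1=[P2] Q2=[]
t=9-11: P3@Q0 runs 2, rem=7, I/O yield, promote→Q0. Q0=[P1,P3] Q1=[P2] Q2=[]
t=11-13: P1@Q0 runs 2, rem=0, completes. Q0=[P3] Q1=[P2] Q2=[]
t=13-15: P3@Q0 runs 2, rem=5, I/O yield, promote→Q0. Q0=[P3] Q1=[P2] Q2=[]
t=15-17: P3@Q0 runs 2, rem=3, I/O yield, promote→Q0. Q0=[P3] Q1=[P2] Q2=[]
t=17-19: P3@Q0 runs 2, rem=1, I/O yield, promote→Q0. Q0=[P3] Q1=[P2] Q2=[]
t=19-20: P3@Q0 runs 1, rem=0, completes. Q0=[] Q1=[P2] Q2=[]
t=20-26: P2@Q1 runs 6, rem=0, completes. Q0=[] Q1=[] Q2=[]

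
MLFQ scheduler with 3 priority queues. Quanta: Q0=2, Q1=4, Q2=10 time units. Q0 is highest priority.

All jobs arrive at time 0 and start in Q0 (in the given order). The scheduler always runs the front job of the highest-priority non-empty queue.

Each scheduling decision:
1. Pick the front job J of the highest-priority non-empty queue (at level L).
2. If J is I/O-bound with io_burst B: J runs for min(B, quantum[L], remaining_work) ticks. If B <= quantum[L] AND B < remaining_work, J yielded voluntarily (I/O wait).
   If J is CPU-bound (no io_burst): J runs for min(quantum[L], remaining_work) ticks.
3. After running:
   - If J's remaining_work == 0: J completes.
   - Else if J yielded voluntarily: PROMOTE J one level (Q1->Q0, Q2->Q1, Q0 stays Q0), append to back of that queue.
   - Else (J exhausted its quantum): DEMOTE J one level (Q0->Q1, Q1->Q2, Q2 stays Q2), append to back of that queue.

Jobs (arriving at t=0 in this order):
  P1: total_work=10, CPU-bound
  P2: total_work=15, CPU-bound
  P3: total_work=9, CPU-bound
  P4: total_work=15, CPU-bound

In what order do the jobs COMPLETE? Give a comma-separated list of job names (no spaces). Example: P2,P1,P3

t=0-2: P1@Q0 runs 2, rem=8, quantum used, demote→Q1. Q0=[P2,P3,P4] Q1=[P1] Q2=[]
t=2-4: P2@Q0 runs 2, rem=13, quantum used, demote→Q1. Q0=[P3,P4] Q1=[P1,P2] Q2=[]
t=4-6: P3@Q0 runs 2, rem=7, quantum used, demote→Q1. Q0=[P4] Q1=[P1,P2,P3] Q2=[]
t=6-8: P4@Q0 runs 2, rem=13, quantum used, demote→Q1. Q0=[] Q1=[P1,P2,P3,P4] Q2=[]
t=8-12: P1@Q1 runs 4, rem=4, quantum used, demote→Q2. Q0=[] Q1=[P2,P3,P4] Q2=[P1]
t=12-16: P2@Q1 runs 4, rem=9, quantum used, demote→Q2. Q0=[] Q1=[P3,P4] Q2=[P1,P2]
t=16-20: P3@Q1 runs 4, rem=3, quantum used, demote→Q2. Q0=[] Q1=[P4] Q2=[P1,P2,P3]
t=20-24: P4@Q1 runs 4, rem=9, quantum used, demote→Q2. Q0=[] Q1=[] Q2=[P1,P2,P3,P4]
t=24-28: P1@Q2 runs 4, rem=0, completes. Q0=[] Q1=[] Q2=[P2,P3,P4]
t=28-37: P2@Q2 runs 9, rem=0, completes. Q0=[] Q1=[] Q2=[P3,P4]
t=37-40: P3@Q2 runs 3, rem=0, completes. Q0=[] Q1=[] Q2=[P4]
t=40-49: P4@Q2 runs 9, rem=0, completes. Q0=[] Q1=[] Q2=[]

Answer: P1,P2,P3,P4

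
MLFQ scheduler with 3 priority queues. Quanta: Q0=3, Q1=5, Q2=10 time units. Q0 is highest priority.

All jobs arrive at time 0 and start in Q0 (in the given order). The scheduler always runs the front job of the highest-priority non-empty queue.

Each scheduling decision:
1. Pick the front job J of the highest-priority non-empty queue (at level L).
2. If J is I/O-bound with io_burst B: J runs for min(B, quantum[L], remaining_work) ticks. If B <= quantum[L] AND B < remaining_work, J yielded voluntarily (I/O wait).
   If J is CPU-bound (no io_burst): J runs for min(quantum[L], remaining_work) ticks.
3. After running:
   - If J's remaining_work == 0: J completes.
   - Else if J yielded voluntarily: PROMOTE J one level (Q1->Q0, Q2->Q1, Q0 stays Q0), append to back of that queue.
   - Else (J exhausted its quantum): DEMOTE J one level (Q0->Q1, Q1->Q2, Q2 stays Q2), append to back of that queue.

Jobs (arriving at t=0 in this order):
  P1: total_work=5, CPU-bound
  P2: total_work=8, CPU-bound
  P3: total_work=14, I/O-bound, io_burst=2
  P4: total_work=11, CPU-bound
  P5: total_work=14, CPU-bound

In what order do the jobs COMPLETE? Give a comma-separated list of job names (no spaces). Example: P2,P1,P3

t=0-3: P1@Q0 runs 3, rem=2, quantum used, demote→Q1. Q0=[P2,P3,P4,P5] Q1=[P1] Q2=[]
t=3-6: P2@Q0 runs 3, rem=5, quantum used, demote→Q1. Q0=[P3,P4,P5] Q1=[P1,P2] Q2=[]
t=6-8: P3@Q0 runs 2, rem=12, I/O yield, promote→Q0. Q0=[P4,P5,P3] Q1=[P1,P2] Q2=[]
t=8-11: P4@Q0 runs 3, rem=8, quantum used, demote→Q1. Q0=[P5,P3] Q1=[P1,P2,P4] Q2=[]
t=11-14: P5@Q0 runs 3, rem=11, quantum used, demote→Q1. Q0=[P3] Q1=[P1,P2,P4,P5] Q2=[]
t=14-16: P3@Q0 runs 2, rem=10, I/O yield, promote→Q0. Q0=[P3] Q1=[P1,P2,P4,P5] Q2=[]
t=16-18: P3@Q0 runs 2, rem=8, I/O yield, promote→Q0. Q0=[P3] Q1=[P1,P2,P4,P5] Q2=[]
t=18-20: P3@Q0 runs 2, rem=6, I/O yield, promote→Q0. Q0=[P3] Q1=[P1,P2,P4,P5] Q2=[]
t=20-22: P3@Q0 runs 2, rem=4, I/O yield, promote→Q0. Q0=[P3] Q1=[P1,P2,P4,P5] Q2=[]
t=22-24: P3@Q0 runs 2, rem=2, I/O yield, promote→Q0. Q0=[P3] Q1=[P1,P2,P4,P5] Q2=[]
t=24-26: P3@Q0 runs 2, rem=0, completes. Q0=[] Q1=[P1,P2,P4,P5] Q2=[]
t=26-28: P1@Q1 runs 2, rem=0, completes. Q0=[] Q1=[P2,P4,P5] Q2=[]
t=28-33: P2@Q1 runs 5, rem=0, completes. Q0=[] Q1=[P4,P5] Q2=[]
t=33-38: P4@Q1 runs 5, rem=3, quantum used, demote→Q2. Q0=[] Q1=[P5] Q2=[P4]
t=38-43: P5@Q1 runs 5, rem=6, quantum used, demote→Q2. Q0=[] Q1=[] Q2=[P4,P5]
t=43-46: P4@Q2 runs 3, rem=0, completes. Q0=[] Q1=[] Q2=[P5]
t=46-52: P5@Q2 runs 6, rem=0, completes. Q0=[] Q1=[] Q2=[]

Answer: P3,P1,P2,P4,P5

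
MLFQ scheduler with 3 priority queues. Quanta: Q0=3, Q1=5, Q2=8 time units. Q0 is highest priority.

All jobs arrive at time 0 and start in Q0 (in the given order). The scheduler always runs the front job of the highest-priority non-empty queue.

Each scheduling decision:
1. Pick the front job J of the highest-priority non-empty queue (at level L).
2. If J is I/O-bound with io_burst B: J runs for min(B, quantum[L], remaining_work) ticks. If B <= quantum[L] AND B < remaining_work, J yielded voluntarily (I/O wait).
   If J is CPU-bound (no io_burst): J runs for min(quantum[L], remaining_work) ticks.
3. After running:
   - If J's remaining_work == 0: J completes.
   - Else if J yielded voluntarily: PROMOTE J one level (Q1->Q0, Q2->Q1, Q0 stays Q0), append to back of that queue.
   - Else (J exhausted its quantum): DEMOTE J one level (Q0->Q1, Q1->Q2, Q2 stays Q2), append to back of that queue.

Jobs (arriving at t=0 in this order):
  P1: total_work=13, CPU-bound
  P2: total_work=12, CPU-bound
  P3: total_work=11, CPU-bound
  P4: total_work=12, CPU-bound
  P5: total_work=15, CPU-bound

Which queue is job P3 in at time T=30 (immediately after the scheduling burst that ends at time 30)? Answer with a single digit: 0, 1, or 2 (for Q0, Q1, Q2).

Answer: 2

Derivation:
t=0-3: P1@Q0 runs 3, rem=10, quantum used, demote→Q1. Q0=[P2,P3,P4,P5] Q1=[P1] Q2=[]
t=3-6: P2@Q0 runs 3, rem=9, quantum used, demote→Q1. Q0=[P3,P4,P5] Q1=[P1,P2] Q2=[]
t=6-9: P3@Q0 runs 3, rem=8, quantum used, demote→Q1. Q0=[P4,P5] Q1=[P1,P2,P3] Q2=[]
t=9-12: P4@Q0 runs 3, rem=9, quantum used, demote→Q1. Q0=[P5] Q1=[P1,P2,P3,P4] Q2=[]
t=12-15: P5@Q0 runs 3, rem=12, quantum used, demote→Q1. Q0=[] Q1=[P1,P2,P3,P4,P5] Q2=[]
t=15-20: P1@Q1 runs 5, rem=5, quantum used, demote→Q2. Q0=[] Q1=[P2,P3,P4,P5] Q2=[P1]
t=20-25: P2@Q1 runs 5, rem=4, quantum used, demote→Q2. Q0=[] Q1=[P3,P4,P5] Q2=[P1,P2]
t=25-30: P3@Q1 runs 5, rem=3, quantum used, demote→Q2. Q0=[] Q1=[P4,P5] Q2=[P1,P2,P3]
t=30-35: P4@Q1 runs 5, rem=4, quantum used, demote→Q2. Q0=[] Q1=[P5] Q2=[P1,P2,P3,P4]
t=35-40: P5@Q1 runs 5, rem=7, quantum used, demote→Q2. Q0=[] Q1=[] Q2=[P1,P2,P3,P4,P5]
t=40-45: P1@Q2 runs 5, rem=0, completes. Q0=[] Q1=[] Q2=[P2,P3,P4,P5]
t=45-49: P2@Q2 runs 4, rem=0, completes. Q0=[] Q1=[] Q2=[P3,P4,P5]
t=49-52: P3@Q2 runs 3, rem=0, completes. Q0=[] Q1=[] Q2=[P4,P5]
t=52-56: P4@Q2 runs 4, rem=0, completes. Q0=[] Q1=[] Q2=[P5]
t=56-63: P5@Q2 runs 7, rem=0, completes. Q0=[] Q1=[] Q2=[]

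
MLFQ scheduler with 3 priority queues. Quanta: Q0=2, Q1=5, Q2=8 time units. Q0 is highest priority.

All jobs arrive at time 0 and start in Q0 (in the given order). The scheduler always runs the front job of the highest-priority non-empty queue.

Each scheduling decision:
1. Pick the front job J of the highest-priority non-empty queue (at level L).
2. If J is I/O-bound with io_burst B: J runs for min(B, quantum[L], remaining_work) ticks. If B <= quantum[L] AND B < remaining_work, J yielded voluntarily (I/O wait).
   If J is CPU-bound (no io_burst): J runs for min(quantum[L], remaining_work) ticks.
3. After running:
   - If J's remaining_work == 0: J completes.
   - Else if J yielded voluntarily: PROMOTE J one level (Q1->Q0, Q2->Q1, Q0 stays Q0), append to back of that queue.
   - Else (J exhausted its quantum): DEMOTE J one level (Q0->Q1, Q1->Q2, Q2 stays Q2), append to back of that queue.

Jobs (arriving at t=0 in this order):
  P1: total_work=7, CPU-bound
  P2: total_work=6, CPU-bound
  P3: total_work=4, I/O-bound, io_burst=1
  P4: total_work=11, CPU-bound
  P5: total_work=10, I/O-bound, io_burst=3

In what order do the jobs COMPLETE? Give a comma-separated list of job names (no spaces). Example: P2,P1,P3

t=0-2: P1@Q0 runs 2, rem=5, quantum used, demote→Q1. Q0=[P2,P3,P4,P5] Q1=[P1] Q2=[]
t=2-4: P2@Q0 runs 2, rem=4, quantum used, demote→Q1. Q0=[P3,P4,P5] Q1=[P1,P2] Q2=[]
t=4-5: P3@Q0 runs 1, rem=3, I/O yield, promote→Q0. Q0=[P4,P5,P3] Q1=[P1,P2] Q2=[]
t=5-7: P4@Q0 runs 2, rem=9, quantum used, demote→Q1. Q0=[P5,P3] Q1=[P1,P2,P4] Q2=[]
t=7-9: P5@Q0 runs 2, rem=8, quantum used, demote→Q1. Q0=[P3] Q1=[P1,P2,P4,P5] Q2=[]
t=9-10: P3@Q0 runs 1, rem=2, I/O yield, promote→Q0. Q0=[P3] Q1=[P1,P2,P4,P5] Q2=[]
t=10-11: P3@Q0 runs 1, rem=1, I/O yield, promote→Q0. Q0=[P3] Q1=[P1,P2,P4,P5] Q2=[]
t=11-12: P3@Q0 runs 1, rem=0, completes. Q0=[] Q1=[P1,P2,P4,P5] Q2=[]
t=12-17: P1@Q1 runs 5, rem=0, completes. Q0=[] Q1=[P2,P4,P5] Q2=[]
t=17-21: P2@Q1 runs 4, rem=0, completes. Q0=[] Q1=[P4,P5] Q2=[]
t=21-26: P4@Q1 runs 5, rem=4, quantum used, demote→Q2. Q0=[] Q1=[P5] Q2=[P4]
t=26-29: P5@Q1 runs 3, rem=5, I/O yield, promote→Q0. Q0=[P5] Q1=[] Q2=[P4]
t=29-31: P5@Q0 runs 2, rem=3, quantum used, demote→Q1. Q0=[] Q1=[P5] Q2=[P4]
t=31-34: P5@Q1 runs 3, rem=0, completes. Q0=[] Q1=[] Q2=[P4]
t=34-38: P4@Q2 runs 4, rem=0, completes. Q0=[] Q1=[] Q2=[]

Answer: P3,P1,P2,P5,P4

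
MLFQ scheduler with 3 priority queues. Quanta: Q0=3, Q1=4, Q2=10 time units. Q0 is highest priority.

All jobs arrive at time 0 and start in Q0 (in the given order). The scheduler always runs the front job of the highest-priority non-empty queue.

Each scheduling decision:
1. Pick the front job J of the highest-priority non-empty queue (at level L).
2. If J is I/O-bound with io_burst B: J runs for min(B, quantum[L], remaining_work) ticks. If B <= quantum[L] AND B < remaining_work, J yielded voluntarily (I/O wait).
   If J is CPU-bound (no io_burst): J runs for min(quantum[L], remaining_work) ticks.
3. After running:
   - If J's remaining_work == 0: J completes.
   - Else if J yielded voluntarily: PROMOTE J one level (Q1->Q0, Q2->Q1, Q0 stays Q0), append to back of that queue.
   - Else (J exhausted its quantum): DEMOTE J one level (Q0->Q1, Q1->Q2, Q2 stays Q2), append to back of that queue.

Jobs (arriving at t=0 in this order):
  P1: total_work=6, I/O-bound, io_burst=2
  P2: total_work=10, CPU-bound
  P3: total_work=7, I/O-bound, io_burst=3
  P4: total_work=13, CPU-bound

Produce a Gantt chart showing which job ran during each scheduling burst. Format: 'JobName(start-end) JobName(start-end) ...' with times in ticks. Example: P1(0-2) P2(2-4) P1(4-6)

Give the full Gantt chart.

Answer: P1(0-2) P2(2-5) P3(5-8) P4(8-11) P1(11-13) P3(13-16) P1(16-18) P3(18-19) P2(19-23) P4(23-27) P2(27-30) P4(30-36)

Derivation:
t=0-2: P1@Q0 runs 2, rem=4, I/O yield, promote→Q0. Q0=[P2,P3,P4,P1] Q1=[] Q2=[]
t=2-5: P2@Q0 runs 3, rem=7, quantum used, demote→Q1. Q0=[P3,P4,P1] Q1=[P2] Q2=[]
t=5-8: P3@Q0 runs 3, rem=4, I/O yield, promote→Q0. Q0=[P4,P1,P3] Q1=[P2] Q2=[]
t=8-11: P4@Q0 runs 3, rem=10, quantum used, demote→Q1. Q0=[P1,P3] Q1=[P2,P4] Q2=[]
t=11-13: P1@Q0 runs 2, rem=2, I/O yield, promote→Q0. Q0=[P3,P1] Q1=[P2,P4] Q2=[]
t=13-16: P3@Q0 runs 3, rem=1, I/O yield, promote→Q0. Q0=[P1,P3] Q1=[P2,P4] Q2=[]
t=16-18: P1@Q0 runs 2, rem=0, completes. Q0=[P3] Q1=[P2,P4] Q2=[]
t=18-19: P3@Q0 runs 1, rem=0, completes. Q0=[] Q1=[P2,P4] Q2=[]
t=19-23: P2@Q1 runs 4, rem=3, quantum used, demote→Q2. Q0=[] Q1=[P4] Q2=[P2]
t=23-27: P4@Q1 runs 4, rem=6, quantum used, demote→Q2. Q0=[] Q1=[] Q2=[P2,P4]
t=27-30: P2@Q2 runs 3, rem=0, completes. Q0=[] Q1=[] Q2=[P4]
t=30-36: P4@Q2 runs 6, rem=0, completes. Q0=[] Q1=[] Q2=[]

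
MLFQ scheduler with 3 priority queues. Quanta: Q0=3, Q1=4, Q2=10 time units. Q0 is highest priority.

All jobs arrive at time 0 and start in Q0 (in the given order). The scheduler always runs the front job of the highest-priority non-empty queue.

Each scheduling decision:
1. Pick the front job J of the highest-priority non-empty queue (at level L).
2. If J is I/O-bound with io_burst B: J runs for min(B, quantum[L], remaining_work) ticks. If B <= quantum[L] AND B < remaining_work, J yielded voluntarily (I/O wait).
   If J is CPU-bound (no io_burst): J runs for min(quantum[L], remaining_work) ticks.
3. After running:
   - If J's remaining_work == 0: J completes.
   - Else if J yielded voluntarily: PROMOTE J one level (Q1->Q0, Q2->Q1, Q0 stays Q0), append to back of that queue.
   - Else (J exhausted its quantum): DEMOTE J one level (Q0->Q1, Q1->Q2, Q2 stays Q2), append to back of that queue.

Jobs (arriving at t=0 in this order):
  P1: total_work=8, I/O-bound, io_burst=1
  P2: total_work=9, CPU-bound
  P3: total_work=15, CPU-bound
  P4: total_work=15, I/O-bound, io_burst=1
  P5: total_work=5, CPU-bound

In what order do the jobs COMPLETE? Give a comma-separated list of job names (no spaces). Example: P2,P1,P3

Answer: P1,P4,P5,P2,P3

Derivation:
t=0-1: P1@Q0 runs 1, rem=7, I/O yield, promote→Q0. Q0=[P2,P3,P4,P5,P1] Q1=[] Q2=[]
t=1-4: P2@Q0 runs 3, rem=6, quantum used, demote→Q1. Q0=[P3,P4,P5,P1] Q1=[P2] Q2=[]
t=4-7: P3@Q0 runs 3, rem=12, quantum used, demote→Q1. Q0=[P4,P5,P1] Q1=[P2,P3] Q2=[]
t=7-8: P4@Q0 runs 1, rem=14, I/O yield, promote→Q0. Q0=[P5,P1,P4] Q1=[P2,P3] Q2=[]
t=8-11: P5@Q0 runs 3, rem=2, quantum used, demote→Q1. Q0=[P1,P4] Q1=[P2,P3,P5] Q2=[]
t=11-12: P1@Q0 runs 1, rem=6, I/O yield, promote→Q0. Q0=[P4,P1] Q1=[P2,P3,P5] Q2=[]
t=12-13: P4@Q0 runs 1, rem=13, I/O yield, promote→Q0. Q0=[P1,P4] Q1=[P2,P3,P5] Q2=[]
t=13-14: P1@Q0 runs 1, rem=5, I/O yield, promote→Q0. Q0=[P4,P1] Q1=[P2,P3,P5] Q2=[]
t=14-15: P4@Q0 runs 1, rem=12, I/O yield, promote→Q0. Q0=[P1,P4] Q1=[P2,P3,P5] Q2=[]
t=15-16: P1@Q0 runs 1, rem=4, I/O yield, promote→Q0. Q0=[P4,P1] Q1=[P2,P3,P5] Q2=[]
t=16-17: P4@Q0 runs 1, rem=11, I/O yield, promote→Q0. Q0=[P1,P4] Q1=[P2,P3,P5] Q2=[]
t=17-18: P1@Q0 runs 1, rem=3, I/O yield, promote→Q0. Q0=[P4,P1] Q1=[P2,P3,P5] Q2=[]
t=18-19: P4@Q0 runs 1, rem=10, I/O yield, promote→Q0. Q0=[P1,P4] Q1=[P2,P3,P5] Q2=[]
t=19-20: P1@Q0 runs 1, rem=2, I/O yield, promote→Q0. Q0=[P4,P1] Q1=[P2,P3,P5] Q2=[]
t=20-21: P4@Q0 runs 1, rem=9, I/O yield, promote→Q0. Q0=[P1,P4] Q1=[P2,P3,P5] Q2=[]
t=21-22: P1@Q0 runs 1, rem=1, I/O yield, promote→Q0. Q0=[P4,P1] Q1=[P2,P3,P5] Q2=[]
t=22-23: P4@Q0 runs 1, rem=8, I/O yield, promote→Q0. Q0=[P1,P4] Q1=[P2,P3,P5] Q2=[]
t=23-24: P1@Q0 runs 1, rem=0, completes. Q0=[P4] Q1=[P2,P3,P5] Q2=[]
t=24-25: P4@Q0 runs 1, rem=7, I/O yield, promote→Q0. Q0=[P4] Q1=[P2,P3,P5] Q2=[]
t=25-26: P4@Q0 runs 1, rem=6, I/O yield, promote→Q0. Q0=[P4] Q1=[P2,P3,P5] Q2=[]
t=26-27: P4@Q0 runs 1, rem=5, I/O yield, promote→Q0. Q0=[P4] Q1=[P2,P3,P5] Q2=[]
t=27-28: P4@Q0 runs 1, rem=4, I/O yield, promote→Q0. Q0=[P4] Q1=[P2,P3,P5] Q2=[]
t=28-29: P4@Q0 runs 1, rem=3, I/O yield, promote→Q0. Q0=[P4] Q1=[P2,P3,P5] Q2=[]
t=29-30: P4@Q0 runs 1, rem=2, I/O yield, promote→Q0. Q0=[P4] Q1=[P2,P3,P5] Q2=[]
t=30-31: P4@Q0 runs 1, rem=1, I/O yield, promote→Q0. Q0=[P4] Q1=[P2,P3,P5] Q2=[]
t=31-32: P4@Q0 runs 1, rem=0, completes. Q0=[] Q1=[P2,P3,P5] Q2=[]
t=32-36: P2@Q1 runs 4, rem=2, quantum used, demote→Q2. Q0=[] Q1=[P3,P5] Q2=[P2]
t=36-40: P3@Q1 runs 4, rem=8, quantum used, demote→Q2. Q0=[] Q1=[P5] Q2=[P2,P3]
t=40-42: P5@Q1 runs 2, rem=0, completes. Q0=[] Q1=[] Q2=[P2,P3]
t=42-44: P2@Q2 runs 2, rem=0, completes. Q0=[] Q1=[] Q2=[P3]
t=44-52: P3@Q2 runs 8, rem=0, completes. Q0=[] Q1=[] Q2=[]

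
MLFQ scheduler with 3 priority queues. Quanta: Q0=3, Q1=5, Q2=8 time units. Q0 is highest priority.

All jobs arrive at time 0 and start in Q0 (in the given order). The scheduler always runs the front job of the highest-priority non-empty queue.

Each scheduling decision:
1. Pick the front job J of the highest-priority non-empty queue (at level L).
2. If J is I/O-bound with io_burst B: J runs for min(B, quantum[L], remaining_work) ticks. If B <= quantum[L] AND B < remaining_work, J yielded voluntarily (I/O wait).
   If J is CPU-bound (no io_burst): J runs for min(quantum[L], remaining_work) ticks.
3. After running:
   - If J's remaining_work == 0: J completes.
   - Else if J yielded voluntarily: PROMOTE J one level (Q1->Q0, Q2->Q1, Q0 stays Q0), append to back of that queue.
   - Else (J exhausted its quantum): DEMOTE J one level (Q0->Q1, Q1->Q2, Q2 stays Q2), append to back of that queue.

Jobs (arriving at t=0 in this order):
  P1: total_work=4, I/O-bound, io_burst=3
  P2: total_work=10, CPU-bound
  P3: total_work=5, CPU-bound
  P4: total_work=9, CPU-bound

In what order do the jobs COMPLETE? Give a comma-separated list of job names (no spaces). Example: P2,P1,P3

t=0-3: P1@Q0 runs 3, rem=1, I/O yield, promote→Q0. Q0=[P2,P3,P4,P1] Q1=[] Q2=[]
t=3-6: P2@Q0 runs 3, rem=7, quantum used, demote→Q1. Q0=[P3,P4,P1] Q1=[P2] Q2=[]
t=6-9: P3@Q0 runs 3, rem=2, quantum used, demote→Q1. Q0=[P4,P1] Q1=[P2,P3] Q2=[]
t=9-12: P4@Q0 runs 3, rem=6, quantum used, demote→Q1. Q0=[P1] Q1=[P2,P3,P4] Q2=[]
t=12-13: P1@Q0 runs 1, rem=0, completes. Q0=[] Q1=[P2,P3,P4] Q2=[]
t=13-18: P2@Q1 runs 5, rem=2, quantum used, demote→Q2. Q0=[] Q1=[P3,P4] Q2=[P2]
t=18-20: P3@Q1 runs 2, rem=0, completes. Q0=[] Q1=[P4] Q2=[P2]
t=20-25: P4@Q1 runs 5, rem=1, quantum used, demote→Q2. Q0=[] Q1=[] Q2=[P2,P4]
t=25-27: P2@Q2 runs 2, rem=0, completes. Q0=[] Q1=[] Q2=[P4]
t=27-28: P4@Q2 runs 1, rem=0, completes. Q0=[] Q1=[] Q2=[]

Answer: P1,P3,P2,P4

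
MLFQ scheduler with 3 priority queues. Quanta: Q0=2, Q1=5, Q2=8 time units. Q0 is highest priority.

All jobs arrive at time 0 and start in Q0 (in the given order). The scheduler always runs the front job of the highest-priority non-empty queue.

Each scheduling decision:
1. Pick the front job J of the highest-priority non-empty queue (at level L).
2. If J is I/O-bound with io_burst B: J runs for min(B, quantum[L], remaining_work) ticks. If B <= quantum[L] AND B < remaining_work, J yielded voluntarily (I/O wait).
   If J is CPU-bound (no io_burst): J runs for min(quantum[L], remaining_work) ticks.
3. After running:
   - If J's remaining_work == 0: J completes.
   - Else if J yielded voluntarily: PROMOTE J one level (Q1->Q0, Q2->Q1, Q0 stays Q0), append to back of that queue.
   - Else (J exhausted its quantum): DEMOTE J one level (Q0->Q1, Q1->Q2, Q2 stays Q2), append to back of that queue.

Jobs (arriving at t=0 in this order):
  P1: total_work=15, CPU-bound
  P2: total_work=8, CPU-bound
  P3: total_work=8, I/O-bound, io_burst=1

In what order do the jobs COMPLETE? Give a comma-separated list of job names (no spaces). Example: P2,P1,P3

t=0-2: P1@Q0 runs 2, rem=13, quantum used, demote→Q1. Q0=[P2,P3] Q1=[P1] Q2=[]
t=2-4: P2@Q0 runs 2, rem=6, quantum used, demote→Q1. Q0=[P3] Q1=[P1,P2] Q2=[]
t=4-5: P3@Q0 runs 1, rem=7, I/O yield, promote→Q0. Q0=[P3] Q1=[P1,P2] Q2=[]
t=5-6: P3@Q0 runs 1, rem=6, I/O yield, promote→Q0. Q0=[P3] Q1=[P1,P2] Q2=[]
t=6-7: P3@Q0 runs 1, rem=5, I/O yield, promote→Q0. Q0=[P3] Q1=[P1,P2] Q2=[]
t=7-8: P3@Q0 runs 1, rem=4, I/O yield, promote→Q0. Q0=[P3] Q1=[P1,P2] Q2=[]
t=8-9: P3@Q0 runs 1, rem=3, I/O yield, promote→Q0. Q0=[P3] Q1=[P1,P2] Q2=[]
t=9-10: P3@Q0 runs 1, rem=2, I/O yield, promote→Q0. Q0=[P3] Q1=[P1,P2] Q2=[]
t=10-11: P3@Q0 runs 1, rem=1, I/O yield, promote→Q0. Q0=[P3] Q1=[P1,P2] Q2=[]
t=11-12: P3@Q0 runs 1, rem=0, completes. Q0=[] Q1=[P1,P2] Q2=[]
t=12-17: P1@Q1 runs 5, rem=8, quantum used, demote→Q2. Q0=[] Q1=[P2] Q2=[P1]
t=17-22: P2@Q1 runs 5, rem=1, quantum used, demote→Q2. Q0=[] Q1=[] Q2=[P1,P2]
t=22-30: P1@Q2 runs 8, rem=0, completes. Q0=[] Q1=[] Q2=[P2]
t=30-31: P2@Q2 runs 1, rem=0, completes. Q0=[] Q1=[] Q2=[]

Answer: P3,P1,P2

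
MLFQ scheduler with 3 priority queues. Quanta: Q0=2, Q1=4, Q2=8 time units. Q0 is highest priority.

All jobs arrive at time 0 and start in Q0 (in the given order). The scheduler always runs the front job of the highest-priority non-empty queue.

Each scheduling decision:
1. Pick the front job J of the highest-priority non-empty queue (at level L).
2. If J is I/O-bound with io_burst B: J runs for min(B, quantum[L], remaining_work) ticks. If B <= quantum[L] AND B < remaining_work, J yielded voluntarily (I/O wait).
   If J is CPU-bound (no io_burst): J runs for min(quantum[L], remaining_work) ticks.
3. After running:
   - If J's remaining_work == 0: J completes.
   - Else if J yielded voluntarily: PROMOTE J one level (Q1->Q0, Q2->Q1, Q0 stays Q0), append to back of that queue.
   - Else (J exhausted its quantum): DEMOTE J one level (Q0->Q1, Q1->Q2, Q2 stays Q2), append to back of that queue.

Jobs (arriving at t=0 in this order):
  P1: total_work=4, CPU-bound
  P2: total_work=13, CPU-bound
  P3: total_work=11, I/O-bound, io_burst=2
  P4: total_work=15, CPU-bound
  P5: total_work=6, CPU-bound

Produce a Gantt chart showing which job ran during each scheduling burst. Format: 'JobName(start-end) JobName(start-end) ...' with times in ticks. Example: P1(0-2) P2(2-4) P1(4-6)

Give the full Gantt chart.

Answer: P1(0-2) P2(2-4) P3(4-6) P4(6-8) P5(8-10) P3(10-12) P3(12-14) P3(14-16) P3(16-18) P3(18-19) P1(19-21) P2(21-25) P4(25-29) P5(29-33) P2(33-40) P4(40-48) P4(48-49)

Derivation:
t=0-2: P1@Q0 runs 2, rem=2, quantum used, demote→Q1. Q0=[P2,P3,P4,P5] Q1=[P1] Q2=[]
t=2-4: P2@Q0 runs 2, rem=11, quantum used, demote→Q1. Q0=[P3,P4,P5] Q1=[P1,P2] Q2=[]
t=4-6: P3@Q0 runs 2, rem=9, I/O yield, promote→Q0. Q0=[P4,P5,P3] Q1=[P1,P2] Q2=[]
t=6-8: P4@Q0 runs 2, rem=13, quantum used, demote→Q1. Q0=[P5,P3] Q1=[P1,P2,P4] Q2=[]
t=8-10: P5@Q0 runs 2, rem=4, quantum used, demote→Q1. Q0=[P3] Q1=[P1,P2,P4,P5] Q2=[]
t=10-12: P3@Q0 runs 2, rem=7, I/O yield, promote→Q0. Q0=[P3] Q1=[P1,P2,P4,P5] Q2=[]
t=12-14: P3@Q0 runs 2, rem=5, I/O yield, promote→Q0. Q0=[P3] Q1=[P1,P2,P4,P5] Q2=[]
t=14-16: P3@Q0 runs 2, rem=3, I/O yield, promote→Q0. Q0=[P3] Q1=[P1,P2,P4,P5] Q2=[]
t=16-18: P3@Q0 runs 2, rem=1, I/O yield, promote→Q0. Q0=[P3] Q1=[P1,P2,P4,P5] Q2=[]
t=18-19: P3@Q0 runs 1, rem=0, completes. Q0=[] Q1=[P1,P2,P4,P5] Q2=[]
t=19-21: P1@Q1 runs 2, rem=0, completes. Q0=[] Q1=[P2,P4,P5] Q2=[]
t=21-25: P2@Q1 runs 4, rem=7, quantum used, demote→Q2. Q0=[] Q1=[P4,P5] Q2=[P2]
t=25-29: P4@Q1 runs 4, rem=9, quantum used, demote→Q2. Q0=[] Q1=[P5] Q2=[P2,P4]
t=29-33: P5@Q1 runs 4, rem=0, completes. Q0=[] Q1=[] Q2=[P2,P4]
t=33-40: P2@Q2 runs 7, rem=0, completes. Q0=[] Q1=[] Q2=[P4]
t=40-48: P4@Q2 runs 8, rem=1, quantum used, demote→Q2. Q0=[] Q1=[] Q2=[P4]
t=48-49: P4@Q2 runs 1, rem=0, completes. Q0=[] Q1=[] Q2=[]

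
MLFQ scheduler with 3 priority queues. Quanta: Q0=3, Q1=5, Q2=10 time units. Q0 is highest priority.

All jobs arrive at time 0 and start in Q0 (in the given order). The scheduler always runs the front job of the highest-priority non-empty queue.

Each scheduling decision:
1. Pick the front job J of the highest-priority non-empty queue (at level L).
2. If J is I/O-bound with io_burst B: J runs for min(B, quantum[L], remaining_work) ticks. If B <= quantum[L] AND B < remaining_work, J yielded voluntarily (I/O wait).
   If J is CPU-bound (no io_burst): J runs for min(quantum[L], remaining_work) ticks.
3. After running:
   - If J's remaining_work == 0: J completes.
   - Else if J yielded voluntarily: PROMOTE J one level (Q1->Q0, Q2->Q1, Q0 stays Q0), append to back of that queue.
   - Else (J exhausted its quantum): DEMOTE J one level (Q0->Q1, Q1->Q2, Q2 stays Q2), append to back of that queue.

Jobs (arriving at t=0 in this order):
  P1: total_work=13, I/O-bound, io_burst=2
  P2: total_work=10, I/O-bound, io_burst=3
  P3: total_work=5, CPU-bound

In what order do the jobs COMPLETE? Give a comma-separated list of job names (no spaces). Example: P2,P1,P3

Answer: P2,P1,P3

Derivation:
t=0-2: P1@Q0 runs 2, rem=11, I/O yield, promote→Q0. Q0=[P2,P3,P1] Q1=[] Q2=[]
t=2-5: P2@Q0 runs 3, rem=7, I/O yield, promote→Q0. Q0=[P3,P1,P2] Q1=[] Q2=[]
t=5-8: P3@Q0 runs 3, rem=2, quantum used, demote→Q1. Q0=[P1,P2] Q1=[P3] Q2=[]
t=8-10: P1@Q0 runs 2, rem=9, I/O yield, promote→Q0. Q0=[P2,P1] Q1=[P3] Q2=[]
t=10-13: P2@Q0 runs 3, rem=4, I/O yield, promote→Q0. Q0=[P1,P2] Q1=[P3] Q2=[]
t=13-15: P1@Q0 runs 2, rem=7, I/O yield, promote→Q0. Q0=[P2,P1] Q1=[P3] Q2=[]
t=15-18: P2@Q0 runs 3, rem=1, I/O yield, promote→Q0. Q0=[P1,P2] Q1=[P3] Q2=[]
t=18-20: P1@Q0 runs 2, rem=5, I/O yield, promote→Q0. Q0=[P2,P1] Q1=[P3] Q2=[]
t=20-21: P2@Q0 runs 1, rem=0, completes. Q0=[P1] Q1=[P3] Q2=[]
t=21-23: P1@Q0 runs 2, rem=3, I/O yield, promote→Q0. Q0=[P1] Q1=[P3] Q2=[]
t=23-25: P1@Q0 runs 2, rem=1, I/O yield, promote→Q0. Q0=[P1] Q1=[P3] Q2=[]
t=25-26: P1@Q0 runs 1, rem=0, completes. Q0=[] Q1=[P3] Q2=[]
t=26-28: P3@Q1 runs 2, rem=0, completes. Q0=[] Q1=[] Q2=[]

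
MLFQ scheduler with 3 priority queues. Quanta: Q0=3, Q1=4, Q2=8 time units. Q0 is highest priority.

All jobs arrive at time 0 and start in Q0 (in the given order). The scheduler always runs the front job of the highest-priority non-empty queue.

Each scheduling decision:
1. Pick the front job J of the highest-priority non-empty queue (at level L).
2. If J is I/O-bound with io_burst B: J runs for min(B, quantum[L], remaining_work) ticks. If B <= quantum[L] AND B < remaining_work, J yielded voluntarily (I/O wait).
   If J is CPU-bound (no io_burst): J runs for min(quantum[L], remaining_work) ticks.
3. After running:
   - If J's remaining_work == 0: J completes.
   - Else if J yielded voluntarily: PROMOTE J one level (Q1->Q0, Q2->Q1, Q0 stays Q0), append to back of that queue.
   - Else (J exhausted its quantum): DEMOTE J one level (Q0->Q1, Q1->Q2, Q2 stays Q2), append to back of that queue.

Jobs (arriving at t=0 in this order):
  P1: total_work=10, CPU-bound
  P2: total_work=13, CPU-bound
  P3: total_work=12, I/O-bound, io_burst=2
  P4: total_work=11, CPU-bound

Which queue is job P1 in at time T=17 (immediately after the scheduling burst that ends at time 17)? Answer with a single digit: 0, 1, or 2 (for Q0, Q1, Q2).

t=0-3: P1@Q0 runs 3, rem=7, quantum used, demote→Q1. Q0=[P2,P3,P4] Q1=[P1] Q2=[]
t=3-6: P2@Q0 runs 3, rem=10, quantum used, demote→Q1. Q0=[P3,P4] Q1=[P1,P2] Q2=[]
t=6-8: P3@Q0 runs 2, rem=10, I/O yield, promote→Q0. Q0=[P4,P3] Q1=[P1,P2] Q2=[]
t=8-11: P4@Q0 runs 3, rem=8, quantum used, demote→Q1. Q0=[P3] Q1=[P1,P2,P4] Q2=[]
t=11-13: P3@Q0 runs 2, rem=8, I/O yield, promote→Q0. Q0=[P3] Q1=[P1,P2,P4] Q2=[]
t=13-15: P3@Q0 runs 2, rem=6, I/O yield, promote→Q0. Q0=[P3] Q1=[P1,P2,P4] Q2=[]
t=15-17: P3@Q0 runs 2, rem=4, I/O yield, promote→Q0. Q0=[P3] Q1=[P1,P2,P4] Q2=[]
t=17-19: P3@Q0 runs 2, rem=2, I/O yield, promote→Q0. Q0=[P3] Q1=[P1,P2,P4] Q2=[]
t=19-21: P3@Q0 runs 2, rem=0, completes. Q0=[] Q1=[P1,P2,P4] Q2=[]
t=21-25: P1@Q1 runs 4, rem=3, quantum used, demote→Q2. Q0=[] Q1=[P2,P4] Q2=[P1]
t=25-29: P2@Q1 runs 4, rem=6, quantum used, demote→Q2. Q0=[] Q1=[P4] Q2=[P1,P2]
t=29-33: P4@Q1 runs 4, rem=4, quantum used, demote→Q2. Q0=[] Q1=[] Q2=[P1,P2,P4]
t=33-36: P1@Q2 runs 3, rem=0, completes. Q0=[] Q1=[] Q2=[P2,P4]
t=36-42: P2@Q2 runs 6, rem=0, completes. Q0=[] Q1=[] Q2=[P4]
t=42-46: P4@Q2 runs 4, rem=0, completes. Q0=[] Q1=[] Q2=[]

Answer: 1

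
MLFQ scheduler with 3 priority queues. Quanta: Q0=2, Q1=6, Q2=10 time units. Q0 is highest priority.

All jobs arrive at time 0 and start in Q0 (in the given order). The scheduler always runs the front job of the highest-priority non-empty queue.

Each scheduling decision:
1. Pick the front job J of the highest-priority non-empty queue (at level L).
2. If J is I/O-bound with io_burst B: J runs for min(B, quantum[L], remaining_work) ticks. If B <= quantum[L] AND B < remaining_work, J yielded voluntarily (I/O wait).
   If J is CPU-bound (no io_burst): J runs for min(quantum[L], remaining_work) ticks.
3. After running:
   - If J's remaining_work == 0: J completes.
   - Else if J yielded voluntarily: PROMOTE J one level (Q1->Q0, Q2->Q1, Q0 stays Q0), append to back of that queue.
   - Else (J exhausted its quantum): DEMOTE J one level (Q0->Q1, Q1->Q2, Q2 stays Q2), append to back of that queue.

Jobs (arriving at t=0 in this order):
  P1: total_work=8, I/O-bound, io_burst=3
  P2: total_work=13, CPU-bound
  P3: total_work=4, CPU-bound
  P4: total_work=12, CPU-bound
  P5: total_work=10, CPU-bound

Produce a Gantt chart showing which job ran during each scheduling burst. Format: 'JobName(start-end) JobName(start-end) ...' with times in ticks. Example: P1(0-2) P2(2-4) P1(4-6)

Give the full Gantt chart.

t=0-2: P1@Q0 runs 2, rem=6, quantum used, demote→Q1. Q0=[P2,P3,P4,P5] Q1=[P1] Q2=[]
t=2-4: P2@Q0 runs 2, rem=11, quantum used, demote→Q1. Q0=[P3,P4,P5] Q1=[P1,P2] Q2=[]
t=4-6: P3@Q0 runs 2, rem=2, quantum used, demote→Q1. Q0=[P4,P5] Q1=[P1,P2,P3] Q2=[]
t=6-8: P4@Q0 runs 2, rem=10, quantum used, demote→Q1. Q0=[P5] Q1=[P1,P2,P3,P4] Q2=[]
t=8-10: P5@Q0 runs 2, rem=8, quantum used, demote→Q1. Q0=[] Q1=[P1,P2,P3,P4,P5] Q2=[]
t=10-13: P1@Q1 runs 3, rem=3, I/O yield, promote→Q0. Q0=[P1] Q1=[P2,P3,P4,P5] Q2=[]
t=13-15: P1@Q0 runs 2, rem=1, quantum used, demote→Q1. Q0=[] Q1=[P2,P3,P4,P5,P1] Q2=[]
t=15-21: P2@Q1 runs 6, rem=5, quantum used, demote→Q2. Q0=[] Q1=[P3,P4,P5,P1] Q2=[P2]
t=21-23: P3@Q1 runs 2, rem=0, completes. Q0=[] Q1=[P4,P5,P1] Q2=[P2]
t=23-29: P4@Q1 runs 6, rem=4, quantum used, demote→Q2. Q0=[] Q1=[P5,P1] Q2=[P2,P4]
t=29-35: P5@Q1 runs 6, rem=2, quantum used, demote→Q2. Q0=[] Q1=[P1] Q2=[P2,P4,P5]
t=35-36: P1@Q1 runs 1, rem=0, completes. Q0=[] Q1=[] Q2=[P2,P4,P5]
t=36-41: P2@Q2 runs 5, rem=0, completes. Q0=[] Q1=[] Q2=[P4,P5]
t=41-45: P4@Q2 runs 4, rem=0, completes. Q0=[] Q1=[] Q2=[P5]
t=45-47: P5@Q2 runs 2, rem=0, completes. Q0=[] Q1=[] Q2=[]

Answer: P1(0-2) P2(2-4) P3(4-6) P4(6-8) P5(8-10) P1(10-13) P1(13-15) P2(15-21) P3(21-23) P4(23-29) P5(29-35) P1(35-36) P2(36-41) P4(41-45) P5(45-47)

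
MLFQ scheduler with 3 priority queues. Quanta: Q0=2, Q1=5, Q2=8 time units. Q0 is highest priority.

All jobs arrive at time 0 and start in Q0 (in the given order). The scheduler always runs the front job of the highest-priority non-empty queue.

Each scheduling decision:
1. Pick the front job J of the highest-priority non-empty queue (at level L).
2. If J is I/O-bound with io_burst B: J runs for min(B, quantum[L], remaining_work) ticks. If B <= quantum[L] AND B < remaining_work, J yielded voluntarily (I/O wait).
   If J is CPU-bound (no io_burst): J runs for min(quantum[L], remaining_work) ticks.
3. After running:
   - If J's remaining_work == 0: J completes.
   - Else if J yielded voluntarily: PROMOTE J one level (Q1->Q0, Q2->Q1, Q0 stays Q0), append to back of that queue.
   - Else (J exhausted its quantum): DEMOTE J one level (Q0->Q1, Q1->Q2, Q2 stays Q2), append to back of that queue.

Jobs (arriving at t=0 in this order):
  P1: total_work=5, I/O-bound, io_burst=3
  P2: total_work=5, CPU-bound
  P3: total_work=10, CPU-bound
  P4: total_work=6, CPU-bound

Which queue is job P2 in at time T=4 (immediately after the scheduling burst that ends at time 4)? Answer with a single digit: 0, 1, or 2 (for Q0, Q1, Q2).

t=0-2: P1@Q0 runs 2, rem=3, quantum used, demote→Q1. Q0=[P2,P3,P4] Q1=[P1] Q2=[]
t=2-4: P2@Q0 runs 2, rem=3, quantum used, demote→Q1. Q0=[P3,P4] Q1=[P1,P2] Q2=[]
t=4-6: P3@Q0 runs 2, rem=8, quantum used, demote→Q1. Q0=[P4] Q1=[P1,P2,P3] Q2=[]
t=6-8: P4@Q0 runs 2, rem=4, quantum used, demote→Q1. Q0=[] Q1=[P1,P2,P3,P4] Q2=[]
t=8-11: P1@Q1 runs 3, rem=0, completes. Q0=[] Q1=[P2,P3,P4] Q2=[]
t=11-14: P2@Q1 runs 3, rem=0, completes. Q0=[] Q1=[P3,P4] Q2=[]
t=14-19: P3@Q1 runs 5, rem=3, quantum used, demote→Q2. Q0=[] Q1=[P4] Q2=[P3]
t=19-23: P4@Q1 runs 4, rem=0, completes. Q0=[] Q1=[] Q2=[P3]
t=23-26: P3@Q2 runs 3, rem=0, completes. Q0=[] Q1=[] Q2=[]

Answer: 1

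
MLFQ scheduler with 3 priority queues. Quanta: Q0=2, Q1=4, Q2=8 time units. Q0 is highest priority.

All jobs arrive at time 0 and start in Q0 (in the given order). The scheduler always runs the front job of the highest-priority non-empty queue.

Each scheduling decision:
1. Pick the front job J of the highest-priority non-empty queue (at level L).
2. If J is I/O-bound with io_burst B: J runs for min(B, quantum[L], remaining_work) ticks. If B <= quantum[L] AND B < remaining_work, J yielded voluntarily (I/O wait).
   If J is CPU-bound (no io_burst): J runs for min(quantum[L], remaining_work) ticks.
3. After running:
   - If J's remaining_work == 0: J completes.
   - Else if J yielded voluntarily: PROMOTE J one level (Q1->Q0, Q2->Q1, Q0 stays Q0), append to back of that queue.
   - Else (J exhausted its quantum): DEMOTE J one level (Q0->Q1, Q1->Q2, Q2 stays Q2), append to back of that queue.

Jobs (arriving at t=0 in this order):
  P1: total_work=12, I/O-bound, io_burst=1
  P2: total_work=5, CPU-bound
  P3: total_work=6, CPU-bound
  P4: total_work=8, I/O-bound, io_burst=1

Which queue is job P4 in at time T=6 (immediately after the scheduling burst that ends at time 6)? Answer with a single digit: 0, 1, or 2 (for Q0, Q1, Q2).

t=0-1: P1@Q0 runs 1, rem=11, I/O yield, promote→Q0. Q0=[P2,P3,P4,P1] Q1=[] Q2=[]
t=1-3: P2@Q0 runs 2, rem=3, quantum used, demote→Q1. Q0=[P3,P4,P1] Q1=[P2] Q2=[]
t=3-5: P3@Q0 runs 2, rem=4, quantum used, demote→Q1. Q0=[P4,P1] Q1=[P2,P3] Q2=[]
t=5-6: P4@Q0 runs 1, rem=7, I/O yield, promote→Q0. Q0=[P1,P4] Q1=[P2,P3] Q2=[]
t=6-7: P1@Q0 runs 1, rem=10, I/O yield, promote→Q0. Q0=[P4,P1] Q1=[P2,P3] Q2=[]
t=7-8: P4@Q0 runs 1, rem=6, I/O yield, promote→Q0. Q0=[P1,P4] Q1=[P2,P3] Q2=[]
t=8-9: P1@Q0 runs 1, rem=9, I/O yield, promote→Q0. Q0=[P4,P1] Q1=[P2,P3] Q2=[]
t=9-10: P4@Q0 runs 1, rem=5, I/O yield, promote→Q0. Q0=[P1,P4] Q1=[P2,P3] Q2=[]
t=10-11: P1@Q0 runs 1, rem=8, I/O yield, promote→Q0. Q0=[P4,P1] Q1=[P2,P3] Q2=[]
t=11-12: P4@Q0 runs 1, rem=4, I/O yield, promote→Q0. Q0=[P1,P4] Q1=[P2,P3] Q2=[]
t=12-13: P1@Q0 runs 1, rem=7, I/O yield, promote→Q0. Q0=[P4,P1] Q1=[P2,P3] Q2=[]
t=13-14: P4@Q0 runs 1, rem=3, I/O yield, promote→Q0. Q0=[P1,P4] Q1=[P2,P3] Q2=[]
t=14-15: P1@Q0 runs 1, rem=6, I/O yield, promote→Q0. Q0=[P4,P1] Q1=[P2,P3] Q2=[]
t=15-16: P4@Q0 runs 1, rem=2, I/O yield, promote→Q0. Q0=[P1,P4] Q1=[P2,P3] Q2=[]
t=16-17: P1@Q0 runs 1, rem=5, I/O yield, promote→Q0. Q0=[P4,P1] Q1=[P2,P3] Q2=[]
t=17-18: P4@Q0 runs 1, rem=1, I/O yield, promote→Q0. Q0=[P1,P4] Q1=[P2,P3] Q2=[]
t=18-19: P1@Q0 runs 1, rem=4, I/O yield, promote→Q0. Q0=[P4,P1] Q1=[P2,P3] Q2=[]
t=19-20: P4@Q0 runs 1, rem=0, completes. Q0=[P1] Q1=[P2,P3] Q2=[]
t=20-21: P1@Q0 runs 1, rem=3, I/O yield, promote→Q0. Q0=[P1] Q1=[P2,P3] Q2=[]
t=21-22: P1@Q0 runs 1, rem=2, I/O yield, promote→Q0. Q0=[P1] Q1=[P2,P3] Q2=[]
t=22-23: P1@Q0 runs 1, rem=1, I/O yield, promote→Q0. Q0=[P1] Q1=[P2,P3] Q2=[]
t=23-24: P1@Q0 runs 1, rem=0, completes. Q0=[] Q1=[P2,P3] Q2=[]
t=24-27: P2@Q1 runs 3, rem=0, completes. Q0=[] Q1=[P3] Q2=[]
t=27-31: P3@Q1 runs 4, rem=0, completes. Q0=[] Q1=[] Q2=[]

Answer: 0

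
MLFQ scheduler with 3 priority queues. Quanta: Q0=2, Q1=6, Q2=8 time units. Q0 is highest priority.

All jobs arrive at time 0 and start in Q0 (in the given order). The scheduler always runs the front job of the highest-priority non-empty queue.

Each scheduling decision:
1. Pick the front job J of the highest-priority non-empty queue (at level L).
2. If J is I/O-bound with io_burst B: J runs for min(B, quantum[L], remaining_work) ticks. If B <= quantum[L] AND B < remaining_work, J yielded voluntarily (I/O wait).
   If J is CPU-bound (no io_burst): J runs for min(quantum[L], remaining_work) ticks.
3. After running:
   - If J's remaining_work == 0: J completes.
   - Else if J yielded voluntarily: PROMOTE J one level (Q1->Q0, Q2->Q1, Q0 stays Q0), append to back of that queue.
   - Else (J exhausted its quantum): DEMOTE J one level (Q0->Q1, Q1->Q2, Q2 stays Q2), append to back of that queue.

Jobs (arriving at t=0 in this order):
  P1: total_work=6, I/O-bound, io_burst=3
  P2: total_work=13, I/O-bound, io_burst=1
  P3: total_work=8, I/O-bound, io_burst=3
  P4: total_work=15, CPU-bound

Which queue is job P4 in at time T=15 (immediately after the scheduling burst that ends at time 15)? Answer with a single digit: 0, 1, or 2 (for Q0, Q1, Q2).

t=0-2: P1@Q0 runs 2, rem=4, quantum used, demote→Q1. Q0=[P2,P3,P4] Q1=[P1] Q2=[]
t=2-3: P2@Q0 runs 1, rem=12, I/O yield, promote→Q0. Q0=[P3,P4,P2] Q1=[P1] Q2=[]
t=3-5: P3@Q0 runs 2, rem=6, quantum used, demote→Q1. Q0=[P4,P2] Q1=[P1,P3] Q2=[]
t=5-7: P4@Q0 runs 2, rem=13, quantum used, demote→Q1. Q0=[P2] Q1=[P1,P3,P4] Q2=[]
t=7-8: P2@Q0 runs 1, rem=11, I/O yield, promote→Q0. Q0=[P2] Q1=[P1,P3,P4] Q2=[]
t=8-9: P2@Q0 runs 1, rem=10, I/O yield, promote→Q0. Q0=[P2] Q1=[P1,P3,P4] Q2=[]
t=9-10: P2@Q0 runs 1, rem=9, I/O yield, promote→Q0. Q0=[P2] Q1=[P1,P3,P4] Q2=[]
t=10-11: P2@Q0 runs 1, rem=8, I/O yield, promote→Q0. Q0=[P2] Q1=[P1,P3,P4] Q2=[]
t=11-12: P2@Q0 runs 1, rem=7, I/O yield, promote→Q0. Q0=[P2] Q1=[P1,P3,P4] Q2=[]
t=12-13: P2@Q0 runs 1, rem=6, I/O yield, promote→Q0. Q0=[P2] Q1=[P1,P3,P4] Q2=[]
t=13-14: P2@Q0 runs 1, rem=5, I/O yield, promote→Q0. Q0=[P2] Q1=[P1,P3,P4] Q2=[]
t=14-15: P2@Q0 runs 1, rem=4, I/O yield, promote→Q0. Q0=[P2] Q1=[P1,P3,P4] Q2=[]
t=15-16: P2@Q0 runs 1, rem=3, I/O yield, promote→Q0. Q0=[P2] Q1=[P1,P3,P4] Q2=[]
t=16-17: P2@Q0 runs 1, rem=2, I/O yield, promote→Q0. Q0=[P2] Q1=[P1,P3,P4] Q2=[]
t=17-18: P2@Q0 runs 1, rem=1, I/O yield, promote→Q0. Q0=[P2] Q1=[P1,P3,P4] Q2=[]
t=18-19: P2@Q0 runs 1, rem=0, completes. Q0=[] Q1=[P1,P3,P4] Q2=[]
t=19-22: P1@Q1 runs 3, rem=1, I/O yield, promote→Q0. Q0=[P1] Q1=[P3,P4] Q2=[]
t=22-23: P1@Q0 runs 1, rem=0, completes. Q0=[] Q1=[P3,P4] Q2=[]
t=23-26: P3@Q1 runs 3, rem=3, I/O yield, promote→Q0. Q0=[P3] Q1=[P4] Q2=[]
t=26-28: P3@Q0 runs 2, rem=1, quantum used, demote→Q1. Q0=[] Q1=[P4,P3] Q2=[]
t=28-34: P4@Q1 runs 6, rem=7, quantum used, demote→Q2. Q0=[] Q1=[P3] Q2=[P4]
t=34-35: P3@Q1 runs 1, rem=0, completes. Q0=[] Q1=[] Q2=[P4]
t=35-42: P4@Q2 runs 7, rem=0, completes. Q0=[] Q1=[] Q2=[]

Answer: 1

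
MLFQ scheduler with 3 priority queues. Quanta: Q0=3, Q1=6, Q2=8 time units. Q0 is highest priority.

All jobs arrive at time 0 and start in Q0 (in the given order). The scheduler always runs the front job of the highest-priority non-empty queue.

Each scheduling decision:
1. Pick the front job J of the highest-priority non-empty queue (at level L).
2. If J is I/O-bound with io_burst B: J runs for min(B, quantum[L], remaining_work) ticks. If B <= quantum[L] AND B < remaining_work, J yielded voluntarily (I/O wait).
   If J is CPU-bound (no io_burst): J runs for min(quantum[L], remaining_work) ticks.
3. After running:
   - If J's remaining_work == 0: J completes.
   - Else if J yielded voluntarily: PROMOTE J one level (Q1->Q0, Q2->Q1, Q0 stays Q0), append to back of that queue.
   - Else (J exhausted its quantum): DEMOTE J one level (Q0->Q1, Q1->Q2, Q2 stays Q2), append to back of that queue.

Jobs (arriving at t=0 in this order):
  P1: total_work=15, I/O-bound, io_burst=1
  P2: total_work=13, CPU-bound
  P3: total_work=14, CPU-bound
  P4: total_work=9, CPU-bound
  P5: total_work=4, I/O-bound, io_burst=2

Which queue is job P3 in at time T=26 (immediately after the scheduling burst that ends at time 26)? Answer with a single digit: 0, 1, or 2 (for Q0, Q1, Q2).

Answer: 1

Derivation:
t=0-1: P1@Q0 runs 1, rem=14, I/O yield, promote→Q0. Q0=[P2,P3,P4,P5,P1] Q1=[] Q2=[]
t=1-4: P2@Q0 runs 3, rem=10, quantum used, demote→Q1. Q0=[P3,P4,P5,P1] Q1=[P2] Q2=[]
t=4-7: P3@Q0 runs 3, rem=11, quantum used, demote→Q1. Q0=[P4,P5,P1] Q1=[P2,P3] Q2=[]
t=7-10: P4@Q0 runs 3, rem=6, quantum used, demote→Q1. Q0=[P5,P1] Q1=[P2,P3,P4] Q2=[]
t=10-12: P5@Q0 runs 2, rem=2, I/O yield, promote→Q0. Q0=[P1,P5] Q1=[P2,P3,P4] Q2=[]
t=12-13: P1@Q0 runs 1, rem=13, I/O yield, promote→Q0. Q0=[P5,P1] Q1=[P2,P3,P4] Q2=[]
t=13-15: P5@Q0 runs 2, rem=0, completes. Q0=[P1] Q1=[P2,P3,P4] Q2=[]
t=15-16: P1@Q0 runs 1, rem=12, I/O yield, promote→Q0. Q0=[P1] Q1=[P2,P3,P4] Q2=[]
t=16-17: P1@Q0 runs 1, rem=11, I/O yield, promote→Q0. Q0=[P1] Q1=[P2,P3,P4] Q2=[]
t=17-18: P1@Q0 runs 1, rem=10, I/O yield, promote→Q0. Q0=[P1] Q1=[P2,P3,P4] Q2=[]
t=18-19: P1@Q0 runs 1, rem=9, I/O yield, promote→Q0. Q0=[P1] Q1=[P2,P3,P4] Q2=[]
t=19-20: P1@Q0 runs 1, rem=8, I/O yield, promote→Q0. Q0=[P1] Q1=[P2,P3,P4] Q2=[]
t=20-21: P1@Q0 runs 1, rem=7, I/O yield, promote→Q0. Q0=[P1] Q1=[P2,P3,P4] Q2=[]
t=21-22: P1@Q0 runs 1, rem=6, I/O yield, promote→Q0. Q0=[P1] Q1=[P2,P3,P4] Q2=[]
t=22-23: P1@Q0 runs 1, rem=5, I/O yield, promote→Q0. Q0=[P1] Q1=[P2,P3,P4] Q2=[]
t=23-24: P1@Q0 runs 1, rem=4, I/O yield, promote→Q0. Q0=[P1] Q1=[P2,P3,P4] Q2=[]
t=24-25: P1@Q0 runs 1, rem=3, I/O yield, promote→Q0. Q0=[P1] Q1=[P2,P3,P4] Q2=[]
t=25-26: P1@Q0 runs 1, rem=2, I/O yield, promote→Q0. Q0=[P1] Q1=[P2,P3,P4] Q2=[]
t=26-27: P1@Q0 runs 1, rem=1, I/O yield, promote→Q0. Q0=[P1] Q1=[P2,P3,P4] Q2=[]
t=27-28: P1@Q0 runs 1, rem=0, completes. Q0=[] Q1=[P2,P3,P4] Q2=[]
t=28-34: P2@Q1 runs 6, rem=4, quantum used, demote→Q2. Q0=[] Q1=[P3,P4] Q2=[P2]
t=34-40: P3@Q1 runs 6, rem=5, quantum used, demote→Q2. Q0=[] Q1=[P4] Q2=[P2,P3]
t=40-46: P4@Q1 runs 6, rem=0, completes. Q0=[] Q1=[] Q2=[P2,P3]
t=46-50: P2@Q2 runs 4, rem=0, completes. Q0=[] Q1=[] Q2=[P3]
t=50-55: P3@Q2 runs 5, rem=0, completes. Q0=[] Q1=[] Q2=[]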